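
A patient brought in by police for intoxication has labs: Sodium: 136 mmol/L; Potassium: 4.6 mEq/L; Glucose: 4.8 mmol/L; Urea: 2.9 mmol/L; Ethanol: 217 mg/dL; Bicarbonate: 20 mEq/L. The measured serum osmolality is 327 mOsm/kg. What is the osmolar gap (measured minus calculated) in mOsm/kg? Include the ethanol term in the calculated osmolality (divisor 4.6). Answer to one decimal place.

0.1 mOsm/kg

Calculated osmolality = 2·Na + glucose + urea + ethanol/4.6
= 2·136 + 4.8 + 2.9 + 217/4.6
= 272 + 4.80 + 2.90 + 47.17
= 326.87 mOsm/kg ≈ 326.9 mOsm/kg
Osmolar gap = measured − calculated = 327 − 326.9 = 0.1 mOsm/kg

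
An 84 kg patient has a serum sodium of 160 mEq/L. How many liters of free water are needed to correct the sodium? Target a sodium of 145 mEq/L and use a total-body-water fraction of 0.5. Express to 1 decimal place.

4.3 L

TBW = 0.5 · 84 = 42 L
Free water deficit = TBW · (Na/145 − 1)
= 42 · (160/145 − 1)
= 42 · 0.1034
= 4.34 L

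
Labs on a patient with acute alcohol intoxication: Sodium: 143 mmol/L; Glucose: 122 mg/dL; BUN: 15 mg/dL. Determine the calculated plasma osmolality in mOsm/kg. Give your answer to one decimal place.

298.1 mOsm/kg

Calculated osmolality = 2·Na + glucose/18 + BUN/2.8
= 2·143 + 122/18 + 15/2.8
= 286 + 6.78 + 5.36
= 298.14 mOsm/kg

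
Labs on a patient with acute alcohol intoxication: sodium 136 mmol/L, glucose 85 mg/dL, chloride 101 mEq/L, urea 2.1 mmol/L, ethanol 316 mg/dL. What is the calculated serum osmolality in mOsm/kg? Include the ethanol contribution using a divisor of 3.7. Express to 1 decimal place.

364.2 mOsm/kg

Calculated osmolality = 2·Na + glucose/18 + urea + ethanol/3.7
= 2·136 + 85/18 + 2.1 + 316/3.7
= 272 + 4.72 + 2.10 + 85.41
= 364.23 mOsm/kg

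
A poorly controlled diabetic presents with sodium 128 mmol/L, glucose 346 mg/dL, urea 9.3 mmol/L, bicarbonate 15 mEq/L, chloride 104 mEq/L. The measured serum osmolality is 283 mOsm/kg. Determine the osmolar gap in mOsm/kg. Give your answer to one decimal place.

-1.5 mOsm/kg

Calculated osmolality = 2·Na + glucose/18 + urea
= 2·128 + 346/18 + 9.3
= 256 + 19.22 + 9.30
= 284.52 mOsm/kg ≈ 284.5 mOsm/kg
Osmolar gap = measured − calculated = 283 − 284.5 = -1.5 mOsm/kg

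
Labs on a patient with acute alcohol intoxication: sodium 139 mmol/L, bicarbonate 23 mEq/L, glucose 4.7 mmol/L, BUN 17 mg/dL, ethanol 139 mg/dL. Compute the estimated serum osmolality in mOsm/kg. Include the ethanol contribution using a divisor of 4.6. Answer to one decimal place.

Calculated osmolality = 2·Na + glucose + BUN/2.8 + ethanol/4.6
= 2·139 + 4.7 + 17/2.8 + 139/4.6
= 278 + 4.70 + 6.07 + 30.22
= 318.99 mOsm/kg

319.0 mOsm/kg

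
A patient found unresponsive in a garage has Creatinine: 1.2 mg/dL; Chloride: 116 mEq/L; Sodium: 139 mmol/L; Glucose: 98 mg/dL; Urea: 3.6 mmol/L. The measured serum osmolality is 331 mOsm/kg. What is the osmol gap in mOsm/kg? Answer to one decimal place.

44.0 mOsm/kg

Calculated osmolality = 2·Na + glucose/18 + urea
= 2·139 + 98/18 + 3.6
= 278 + 5.44 + 3.60
= 287.04 mOsm/kg ≈ 287.0 mOsm/kg
Osmolar gap = measured − calculated = 331 − 287.0 = 44.0 mOsm/kg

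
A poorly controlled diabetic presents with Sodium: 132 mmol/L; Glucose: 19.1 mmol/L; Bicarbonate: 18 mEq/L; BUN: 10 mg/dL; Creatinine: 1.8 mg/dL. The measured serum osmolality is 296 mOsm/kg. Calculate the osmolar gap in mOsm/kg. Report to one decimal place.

9.3 mOsm/kg

Calculated osmolality = 2·Na + glucose + BUN/2.8
= 2·132 + 19.1 + 10/2.8
= 264 + 19.10 + 3.57
= 286.67 mOsm/kg ≈ 286.7 mOsm/kg
Osmolar gap = measured − calculated = 296 − 286.7 = 9.3 mOsm/kg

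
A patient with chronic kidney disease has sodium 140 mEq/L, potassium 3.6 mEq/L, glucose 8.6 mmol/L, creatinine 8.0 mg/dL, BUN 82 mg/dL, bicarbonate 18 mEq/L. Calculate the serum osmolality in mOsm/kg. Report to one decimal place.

Calculated osmolality = 2·Na + glucose + BUN/2.8
= 2·140 + 8.6 + 82/2.8
= 280 + 8.60 + 29.29
= 317.89 mOsm/kg

317.9 mOsm/kg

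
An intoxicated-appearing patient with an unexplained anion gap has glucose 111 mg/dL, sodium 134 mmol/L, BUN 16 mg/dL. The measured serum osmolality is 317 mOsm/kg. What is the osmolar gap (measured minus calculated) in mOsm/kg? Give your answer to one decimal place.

37.1 mOsm/kg

Calculated osmolality = 2·Na + glucose/18 + BUN/2.8
= 2·134 + 111/18 + 16/2.8
= 268 + 6.17 + 5.71
= 279.88 mOsm/kg ≈ 279.9 mOsm/kg
Osmolar gap = measured − calculated = 317 − 279.9 = 37.1 mOsm/kg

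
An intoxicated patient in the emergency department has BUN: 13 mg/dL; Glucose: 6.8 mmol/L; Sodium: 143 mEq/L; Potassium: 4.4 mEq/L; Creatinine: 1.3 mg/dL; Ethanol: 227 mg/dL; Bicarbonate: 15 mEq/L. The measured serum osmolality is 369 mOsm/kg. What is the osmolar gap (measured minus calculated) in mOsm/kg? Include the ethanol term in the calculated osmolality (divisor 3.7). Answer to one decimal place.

Calculated osmolality = 2·Na + glucose + BUN/2.8 + ethanol/3.7
= 2·143 + 6.8 + 13/2.8 + 227/3.7
= 286 + 6.80 + 4.64 + 61.35
= 358.79 mOsm/kg ≈ 358.8 mOsm/kg
Osmolar gap = measured − calculated = 369 − 358.8 = 10.2 mOsm/kg

10.2 mOsm/kg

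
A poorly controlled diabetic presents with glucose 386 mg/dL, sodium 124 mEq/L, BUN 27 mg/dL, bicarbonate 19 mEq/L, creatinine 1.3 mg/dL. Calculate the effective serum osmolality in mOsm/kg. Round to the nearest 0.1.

269.4 mOsm/kg

Effective osmolality excludes urea (freely permeant across cell membranes):
2·Na + glucose/18
= 2·124 + 386/18
= 248 + 21.44
= 269.44 mOsm/kg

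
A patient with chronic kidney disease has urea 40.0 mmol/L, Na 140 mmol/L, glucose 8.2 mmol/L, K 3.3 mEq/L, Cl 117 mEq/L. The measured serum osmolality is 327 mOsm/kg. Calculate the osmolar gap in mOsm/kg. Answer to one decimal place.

Calculated osmolality = 2·Na + glucose + urea
= 2·140 + 8.2 + 40
= 280 + 8.20 + 40
= 328.2 mOsm/kg ≈ 328.2 mOsm/kg
Osmolar gap = measured − calculated = 327 − 328.2 = -1.2 mOsm/kg

-1.2 mOsm/kg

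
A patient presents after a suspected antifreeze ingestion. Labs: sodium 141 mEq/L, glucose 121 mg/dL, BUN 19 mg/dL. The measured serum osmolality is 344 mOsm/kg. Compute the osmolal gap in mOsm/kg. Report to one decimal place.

48.5 mOsm/kg

Calculated osmolality = 2·Na + glucose/18 + BUN/2.8
= 2·141 + 121/18 + 19/2.8
= 282 + 6.72 + 6.79
= 295.51 mOsm/kg ≈ 295.5 mOsm/kg
Osmolar gap = measured − calculated = 344 − 295.5 = 48.5 mOsm/kg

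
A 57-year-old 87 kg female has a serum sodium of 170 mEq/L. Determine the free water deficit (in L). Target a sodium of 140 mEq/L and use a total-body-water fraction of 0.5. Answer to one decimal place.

TBW = 0.5 · 87 = 43.5 L
Free water deficit = TBW · (Na/140 − 1)
= 43.5 · (170/140 − 1)
= 43.5 · 0.2143
= 9.32 L

9.3 L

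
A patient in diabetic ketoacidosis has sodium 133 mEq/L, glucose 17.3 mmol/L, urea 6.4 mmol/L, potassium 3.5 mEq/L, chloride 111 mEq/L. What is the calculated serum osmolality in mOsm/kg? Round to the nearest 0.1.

Calculated osmolality = 2·Na + glucose + urea
= 2·133 + 17.3 + 6.4
= 266 + 17.30 + 6.40
= 289.7 mOsm/kg

289.7 mOsm/kg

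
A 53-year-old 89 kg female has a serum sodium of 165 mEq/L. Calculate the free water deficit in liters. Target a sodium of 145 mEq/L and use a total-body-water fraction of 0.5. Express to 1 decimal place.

TBW = 0.5 · 89 = 44.5 L
Free water deficit = TBW · (Na/145 − 1)
= 44.5 · (165/145 − 1)
= 44.5 · 0.1379
= 6.14 L

6.1 L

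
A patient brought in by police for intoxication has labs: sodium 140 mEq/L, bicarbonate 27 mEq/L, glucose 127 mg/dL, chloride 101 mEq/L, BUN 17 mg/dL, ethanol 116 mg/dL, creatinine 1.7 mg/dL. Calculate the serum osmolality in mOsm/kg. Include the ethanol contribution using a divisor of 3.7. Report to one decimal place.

Calculated osmolality = 2·Na + glucose/18 + BUN/2.8 + ethanol/3.7
= 2·140 + 127/18 + 17/2.8 + 116/3.7
= 280 + 7.06 + 6.07 + 31.35
= 324.48 mOsm/kg

324.5 mOsm/kg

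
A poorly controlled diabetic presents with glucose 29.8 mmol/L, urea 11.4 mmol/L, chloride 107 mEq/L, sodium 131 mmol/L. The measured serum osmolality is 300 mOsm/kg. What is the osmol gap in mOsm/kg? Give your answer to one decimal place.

Calculated osmolality = 2·Na + glucose + urea
= 2·131 + 29.8 + 11.4
= 262 + 29.80 + 11.40
= 303.2 mOsm/kg ≈ 303.2 mOsm/kg
Osmolar gap = measured − calculated = 300 − 303.2 = -3.2 mOsm/kg

-3.2 mOsm/kg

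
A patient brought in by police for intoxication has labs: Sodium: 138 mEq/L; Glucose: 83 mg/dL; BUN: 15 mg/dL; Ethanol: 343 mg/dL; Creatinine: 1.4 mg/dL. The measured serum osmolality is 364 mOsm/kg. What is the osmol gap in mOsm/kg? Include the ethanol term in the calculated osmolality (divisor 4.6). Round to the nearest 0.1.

3.5 mOsm/kg

Calculated osmolality = 2·Na + glucose/18 + BUN/2.8 + ethanol/4.6
= 2·138 + 83/18 + 15/2.8 + 343/4.6
= 276 + 4.61 + 5.36 + 74.57
= 360.54 mOsm/kg ≈ 360.5 mOsm/kg
Osmolar gap = measured − calculated = 364 − 360.5 = 3.5 mOsm/kg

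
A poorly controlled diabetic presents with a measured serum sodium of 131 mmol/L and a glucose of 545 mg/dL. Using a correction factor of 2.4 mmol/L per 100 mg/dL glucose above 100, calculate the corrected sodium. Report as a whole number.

142 mmol/L

Corrected Na = measured Na + 2.4 · (glucose − 100)/100
= 131 + 2.4 · (545 − 100)/100
= 131 + 10.7
= 141.7 mmol/L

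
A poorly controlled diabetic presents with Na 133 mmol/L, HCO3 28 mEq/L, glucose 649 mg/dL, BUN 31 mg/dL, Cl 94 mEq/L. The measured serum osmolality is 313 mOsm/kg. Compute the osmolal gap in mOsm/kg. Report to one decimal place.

-0.1 mOsm/kg

Calculated osmolality = 2·Na + glucose/18 + BUN/2.8
= 2·133 + 649/18 + 31/2.8
= 266 + 36.06 + 11.07
= 313.13 mOsm/kg ≈ 313.1 mOsm/kg
Osmolar gap = measured − calculated = 313 − 313.1 = -0.1 mOsm/kg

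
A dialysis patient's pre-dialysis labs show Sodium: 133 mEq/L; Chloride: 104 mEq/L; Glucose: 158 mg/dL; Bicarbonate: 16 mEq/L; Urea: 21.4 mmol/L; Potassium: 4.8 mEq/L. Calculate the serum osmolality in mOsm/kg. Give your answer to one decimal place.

296.2 mOsm/kg

Calculated osmolality = 2·Na + glucose/18 + urea
= 2·133 + 158/18 + 21.4
= 266 + 8.78 + 21.40
= 296.18 mOsm/kg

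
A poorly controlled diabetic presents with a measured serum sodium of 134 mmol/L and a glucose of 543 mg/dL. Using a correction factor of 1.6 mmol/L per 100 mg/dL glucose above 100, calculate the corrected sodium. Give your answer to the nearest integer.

Corrected Na = measured Na + 1.6 · (glucose − 100)/100
= 134 + 1.6 · (543 − 100)/100
= 134 + 7.1
= 141.1 mmol/L

141 mmol/L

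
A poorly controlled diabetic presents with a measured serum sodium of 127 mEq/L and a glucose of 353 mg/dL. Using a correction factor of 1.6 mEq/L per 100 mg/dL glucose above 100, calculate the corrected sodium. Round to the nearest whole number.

Corrected Na = measured Na + 1.6 · (glucose − 100)/100
= 127 + 1.6 · (353 − 100)/100
= 127 + 4
= 131 mEq/L

131 mEq/L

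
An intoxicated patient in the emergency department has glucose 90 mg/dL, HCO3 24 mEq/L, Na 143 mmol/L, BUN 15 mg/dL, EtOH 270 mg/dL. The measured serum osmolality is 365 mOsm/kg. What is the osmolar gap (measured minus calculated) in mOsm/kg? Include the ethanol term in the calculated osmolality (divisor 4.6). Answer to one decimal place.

9.9 mOsm/kg

Calculated osmolality = 2·Na + glucose/18 + BUN/2.8 + ethanol/4.6
= 2·143 + 90/18 + 15/2.8 + 270/4.6
= 286 + 5 + 5.36 + 58.70
= 355.06 mOsm/kg ≈ 355.1 mOsm/kg
Osmolar gap = measured − calculated = 365 − 355.1 = 9.9 mOsm/kg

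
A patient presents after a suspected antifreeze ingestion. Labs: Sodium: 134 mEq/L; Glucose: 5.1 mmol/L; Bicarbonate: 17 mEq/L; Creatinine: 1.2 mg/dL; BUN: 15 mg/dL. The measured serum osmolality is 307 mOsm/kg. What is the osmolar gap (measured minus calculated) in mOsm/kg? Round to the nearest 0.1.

Calculated osmolality = 2·Na + glucose + BUN/2.8
= 2·134 + 5.1 + 15/2.8
= 268 + 5.10 + 5.36
= 278.46 mOsm/kg ≈ 278.5 mOsm/kg
Osmolar gap = measured − calculated = 307 − 278.5 = 28.5 mOsm/kg

28.5 mOsm/kg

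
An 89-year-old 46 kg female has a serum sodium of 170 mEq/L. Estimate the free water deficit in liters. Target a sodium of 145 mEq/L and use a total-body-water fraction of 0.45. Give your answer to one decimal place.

3.6 L

TBW = 0.45 · 46 = 20.7 L
Free water deficit = TBW · (Na/145 − 1)
= 20.7 · (170/145 − 1)
= 20.7 · 0.1724
= 3.57 L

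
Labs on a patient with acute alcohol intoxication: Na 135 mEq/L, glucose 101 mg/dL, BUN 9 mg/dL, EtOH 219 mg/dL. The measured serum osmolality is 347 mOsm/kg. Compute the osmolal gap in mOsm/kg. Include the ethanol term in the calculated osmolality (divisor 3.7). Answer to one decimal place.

Calculated osmolality = 2·Na + glucose/18 + BUN/2.8 + ethanol/3.7
= 2·135 + 101/18 + 9/2.8 + 219/3.7
= 270 + 5.61 + 3.21 + 59.19
= 338.01 mOsm/kg ≈ 338.0 mOsm/kg
Osmolar gap = measured − calculated = 347 − 338.0 = 9.0 mOsm/kg

9.0 mOsm/kg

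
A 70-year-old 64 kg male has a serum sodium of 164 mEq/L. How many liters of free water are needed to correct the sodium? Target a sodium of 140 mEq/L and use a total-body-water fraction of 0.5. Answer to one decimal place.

TBW = 0.5 · 64 = 32 L
Free water deficit = TBW · (Na/140 − 1)
= 32 · (164/140 − 1)
= 32 · 0.1714
= 5.48 L

5.5 L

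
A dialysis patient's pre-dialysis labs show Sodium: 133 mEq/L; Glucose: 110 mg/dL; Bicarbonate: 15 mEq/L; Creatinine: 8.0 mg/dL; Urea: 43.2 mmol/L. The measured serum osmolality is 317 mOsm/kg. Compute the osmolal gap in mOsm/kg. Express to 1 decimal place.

Calculated osmolality = 2·Na + glucose/18 + urea
= 2·133 + 110/18 + 43.2
= 266 + 6.11 + 43.20
= 315.31 mOsm/kg ≈ 315.3 mOsm/kg
Osmolar gap = measured − calculated = 317 − 315.3 = 1.7 mOsm/kg

1.7 mOsm/kg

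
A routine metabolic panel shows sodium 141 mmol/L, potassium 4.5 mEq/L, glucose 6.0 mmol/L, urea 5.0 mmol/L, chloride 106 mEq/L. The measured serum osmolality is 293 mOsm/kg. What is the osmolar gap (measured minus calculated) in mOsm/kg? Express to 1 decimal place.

Calculated osmolality = 2·Na + glucose + urea
= 2·141 + 6 + 5
= 282 + 6 + 5
= 293 mOsm/kg ≈ 293.0 mOsm/kg
Osmolar gap = measured − calculated = 293 − 293.0 = 0.0 mOsm/kg

0.0 mOsm/kg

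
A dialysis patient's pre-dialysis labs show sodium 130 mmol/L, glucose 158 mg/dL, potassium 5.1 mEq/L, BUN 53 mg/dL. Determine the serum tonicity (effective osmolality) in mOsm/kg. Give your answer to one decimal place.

268.8 mOsm/kg

Effective osmolality excludes urea (freely permeant across cell membranes):
2·Na + glucose/18
= 2·130 + 158/18
= 260 + 8.78
= 268.78 mOsm/kg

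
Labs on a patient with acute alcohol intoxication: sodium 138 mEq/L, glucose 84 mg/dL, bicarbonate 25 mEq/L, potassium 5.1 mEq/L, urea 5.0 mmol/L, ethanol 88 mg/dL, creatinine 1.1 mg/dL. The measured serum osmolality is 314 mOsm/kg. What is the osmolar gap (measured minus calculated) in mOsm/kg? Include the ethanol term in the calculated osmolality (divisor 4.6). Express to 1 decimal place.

Calculated osmolality = 2·Na + glucose/18 + urea + ethanol/4.6
= 2·138 + 84/18 + 5 + 88/4.6
= 276 + 4.67 + 5 + 19.13
= 304.8 mOsm/kg ≈ 304.8 mOsm/kg
Osmolar gap = measured − calculated = 314 − 304.8 = 9.2 mOsm/kg

9.2 mOsm/kg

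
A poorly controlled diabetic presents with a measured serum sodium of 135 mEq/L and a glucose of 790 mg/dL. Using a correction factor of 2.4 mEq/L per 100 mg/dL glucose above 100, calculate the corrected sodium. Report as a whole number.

152 mEq/L

Corrected Na = measured Na + 2.4 · (glucose − 100)/100
= 135 + 2.4 · (790 − 100)/100
= 135 + 16.6
= 151.6 mEq/L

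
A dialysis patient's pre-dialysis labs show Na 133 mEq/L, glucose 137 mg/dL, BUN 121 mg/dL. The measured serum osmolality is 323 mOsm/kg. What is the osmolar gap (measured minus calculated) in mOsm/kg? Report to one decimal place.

Calculated osmolality = 2·Na + glucose/18 + BUN/2.8
= 2·133 + 137/18 + 121/2.8
= 266 + 7.61 + 43.21
= 316.82 mOsm/kg ≈ 316.8 mOsm/kg
Osmolar gap = measured − calculated = 323 − 316.8 = 6.2 mOsm/kg

6.2 mOsm/kg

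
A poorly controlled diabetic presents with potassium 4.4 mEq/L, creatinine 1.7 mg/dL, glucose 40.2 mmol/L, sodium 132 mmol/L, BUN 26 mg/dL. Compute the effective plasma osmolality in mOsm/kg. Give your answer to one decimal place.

Effective osmolality excludes urea (freely permeant across cell membranes):
2·Na + glucose
= 2·132 + 40.2
= 264 + 40.2
= 304.2 mOsm/kg

304.2 mOsm/kg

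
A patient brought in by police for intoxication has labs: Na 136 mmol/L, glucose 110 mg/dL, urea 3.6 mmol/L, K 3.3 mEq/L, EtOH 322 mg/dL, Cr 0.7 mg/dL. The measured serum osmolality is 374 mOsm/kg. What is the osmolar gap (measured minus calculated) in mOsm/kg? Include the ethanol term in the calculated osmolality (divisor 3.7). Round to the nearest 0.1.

Calculated osmolality = 2·Na + glucose/18 + urea + ethanol/3.7
= 2·136 + 110/18 + 3.6 + 322/3.7
= 272 + 6.11 + 3.60 + 87.03
= 368.74 mOsm/kg ≈ 368.7 mOsm/kg
Osmolar gap = measured − calculated = 374 − 368.7 = 5.3 mOsm/kg

5.3 mOsm/kg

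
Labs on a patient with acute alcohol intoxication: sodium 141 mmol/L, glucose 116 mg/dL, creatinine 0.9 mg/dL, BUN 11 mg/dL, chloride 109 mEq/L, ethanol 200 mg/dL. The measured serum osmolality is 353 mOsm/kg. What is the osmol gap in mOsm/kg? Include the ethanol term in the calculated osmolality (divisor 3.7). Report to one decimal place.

Calculated osmolality = 2·Na + glucose/18 + BUN/2.8 + ethanol/3.7
= 2·141 + 116/18 + 11/2.8 + 200/3.7
= 282 + 6.44 + 3.93 + 54.05
= 346.42 mOsm/kg ≈ 346.4 mOsm/kg
Osmolar gap = measured − calculated = 353 − 346.4 = 6.6 mOsm/kg

6.6 mOsm/kg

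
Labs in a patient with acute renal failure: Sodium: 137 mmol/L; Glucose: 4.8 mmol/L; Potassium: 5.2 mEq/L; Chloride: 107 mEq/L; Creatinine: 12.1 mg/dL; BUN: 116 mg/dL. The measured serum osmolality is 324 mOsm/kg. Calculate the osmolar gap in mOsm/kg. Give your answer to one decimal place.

3.8 mOsm/kg

Calculated osmolality = 2·Na + glucose + BUN/2.8
= 2·137 + 4.8 + 116/2.8
= 274 + 4.80 + 41.43
= 320.23 mOsm/kg ≈ 320.2 mOsm/kg
Osmolar gap = measured − calculated = 324 − 320.2 = 3.8 mOsm/kg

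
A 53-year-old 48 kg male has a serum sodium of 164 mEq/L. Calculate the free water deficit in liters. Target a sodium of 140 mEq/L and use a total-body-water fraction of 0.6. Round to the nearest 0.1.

4.9 L

TBW = 0.6 · 48 = 28.8 L
Free water deficit = TBW · (Na/140 − 1)
= 28.8 · (164/140 − 1)
= 28.8 · 0.1714
= 4.94 L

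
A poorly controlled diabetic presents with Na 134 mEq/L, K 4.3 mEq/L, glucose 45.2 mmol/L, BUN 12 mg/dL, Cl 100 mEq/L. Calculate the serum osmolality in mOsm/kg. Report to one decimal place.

Calculated osmolality = 2·Na + glucose + BUN/2.8
= 2·134 + 45.2 + 12/2.8
= 268 + 45.20 + 4.29
= 317.49 mOsm/kg

317.5 mOsm/kg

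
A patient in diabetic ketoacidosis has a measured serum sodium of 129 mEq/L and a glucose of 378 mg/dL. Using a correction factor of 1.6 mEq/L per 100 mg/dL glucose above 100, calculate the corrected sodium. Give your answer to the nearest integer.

133 mEq/L

Corrected Na = measured Na + 1.6 · (glucose − 100)/100
= 129 + 1.6 · (378 − 100)/100
= 129 + 4.4
= 133.4 mEq/L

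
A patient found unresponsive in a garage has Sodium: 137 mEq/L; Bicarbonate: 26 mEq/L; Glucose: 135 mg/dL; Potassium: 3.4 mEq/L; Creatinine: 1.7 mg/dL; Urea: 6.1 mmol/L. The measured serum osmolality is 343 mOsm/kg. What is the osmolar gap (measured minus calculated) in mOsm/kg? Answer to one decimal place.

Calculated osmolality = 2·Na + glucose/18 + urea
= 2·137 + 135/18 + 6.1
= 274 + 7.50 + 6.10
= 287.6 mOsm/kg ≈ 287.6 mOsm/kg
Osmolar gap = measured − calculated = 343 − 287.6 = 55.4 mOsm/kg

55.4 mOsm/kg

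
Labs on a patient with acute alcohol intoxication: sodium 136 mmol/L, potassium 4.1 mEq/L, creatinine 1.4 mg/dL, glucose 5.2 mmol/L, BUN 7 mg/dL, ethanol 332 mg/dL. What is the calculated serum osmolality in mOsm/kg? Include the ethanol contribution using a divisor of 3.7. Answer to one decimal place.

Calculated osmolality = 2·Na + glucose + BUN/2.8 + ethanol/3.7
= 2·136 + 5.2 + 7/2.8 + 332/3.7
= 272 + 5.20 + 2.50 + 89.73
= 369.43 mOsm/kg

369.4 mOsm/kg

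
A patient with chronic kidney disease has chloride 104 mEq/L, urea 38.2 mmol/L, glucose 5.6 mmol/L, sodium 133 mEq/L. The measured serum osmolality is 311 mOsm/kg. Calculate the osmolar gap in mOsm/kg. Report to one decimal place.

1.2 mOsm/kg

Calculated osmolality = 2·Na + glucose + urea
= 2·133 + 5.6 + 38.2
= 266 + 5.60 + 38.20
= 309.8 mOsm/kg ≈ 309.8 mOsm/kg
Osmolar gap = measured − calculated = 311 − 309.8 = 1.2 mOsm/kg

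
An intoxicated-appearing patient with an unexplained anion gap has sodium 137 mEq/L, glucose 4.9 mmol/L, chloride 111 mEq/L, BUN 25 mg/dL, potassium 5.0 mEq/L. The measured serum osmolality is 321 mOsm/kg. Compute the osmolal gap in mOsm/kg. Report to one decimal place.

33.2 mOsm/kg

Calculated osmolality = 2·Na + glucose + BUN/2.8
= 2·137 + 4.9 + 25/2.8
= 274 + 4.90 + 8.93
= 287.83 mOsm/kg ≈ 287.8 mOsm/kg
Osmolar gap = measured − calculated = 321 − 287.8 = 33.2 mOsm/kg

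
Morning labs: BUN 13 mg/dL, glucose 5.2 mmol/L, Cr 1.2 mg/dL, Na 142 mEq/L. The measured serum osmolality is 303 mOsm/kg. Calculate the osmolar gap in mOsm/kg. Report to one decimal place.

9.2 mOsm/kg

Calculated osmolality = 2·Na + glucose + BUN/2.8
= 2·142 + 5.2 + 13/2.8
= 284 + 5.20 + 4.64
= 293.84 mOsm/kg ≈ 293.8 mOsm/kg
Osmolar gap = measured − calculated = 303 − 293.8 = 9.2 mOsm/kg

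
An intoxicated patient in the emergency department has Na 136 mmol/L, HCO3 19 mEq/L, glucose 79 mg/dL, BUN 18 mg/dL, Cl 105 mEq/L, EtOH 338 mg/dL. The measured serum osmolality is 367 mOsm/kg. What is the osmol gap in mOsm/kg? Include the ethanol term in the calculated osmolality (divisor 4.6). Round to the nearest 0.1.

Calculated osmolality = 2·Na + glucose/18 + BUN/2.8 + ethanol/4.6
= 2·136 + 79/18 + 18/2.8 + 338/4.6
= 272 + 4.39 + 6.43 + 73.48
= 356.3 mOsm/kg ≈ 356.3 mOsm/kg
Osmolar gap = measured − calculated = 367 − 356.3 = 10.7 mOsm/kg

10.7 mOsm/kg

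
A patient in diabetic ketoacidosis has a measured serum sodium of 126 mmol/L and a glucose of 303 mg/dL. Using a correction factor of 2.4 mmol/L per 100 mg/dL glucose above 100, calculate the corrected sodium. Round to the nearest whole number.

131 mmol/L

Corrected Na = measured Na + 2.4 · (glucose − 100)/100
= 126 + 2.4 · (303 − 100)/100
= 126 + 4.9
= 130.9 mmol/L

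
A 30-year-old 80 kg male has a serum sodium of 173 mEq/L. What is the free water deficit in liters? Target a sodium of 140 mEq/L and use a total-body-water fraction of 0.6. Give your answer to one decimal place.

11.3 L

TBW = 0.6 · 80 = 48 L
Free water deficit = TBW · (Na/140 − 1)
= 48 · (173/140 − 1)
= 48 · 0.2357
= 11.31 L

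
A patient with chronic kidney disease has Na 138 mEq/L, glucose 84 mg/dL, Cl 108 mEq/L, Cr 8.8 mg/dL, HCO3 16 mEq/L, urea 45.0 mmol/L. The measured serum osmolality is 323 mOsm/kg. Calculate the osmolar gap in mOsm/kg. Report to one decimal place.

Calculated osmolality = 2·Na + glucose/18 + urea
= 2·138 + 84/18 + 45
= 276 + 4.67 + 45
= 325.67 mOsm/kg ≈ 325.7 mOsm/kg
Osmolar gap = measured − calculated = 323 − 325.7 = -2.7 mOsm/kg

-2.7 mOsm/kg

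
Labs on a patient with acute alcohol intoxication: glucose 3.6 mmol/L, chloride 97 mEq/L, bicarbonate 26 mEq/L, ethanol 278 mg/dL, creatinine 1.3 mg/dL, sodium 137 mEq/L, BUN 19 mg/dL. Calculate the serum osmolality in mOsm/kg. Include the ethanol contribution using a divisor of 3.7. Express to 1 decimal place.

Calculated osmolality = 2·Na + glucose + BUN/2.8 + ethanol/3.7
= 2·137 + 3.6 + 19/2.8 + 278/3.7
= 274 + 3.60 + 6.79 + 75.14
= 359.53 mOsm/kg

359.5 mOsm/kg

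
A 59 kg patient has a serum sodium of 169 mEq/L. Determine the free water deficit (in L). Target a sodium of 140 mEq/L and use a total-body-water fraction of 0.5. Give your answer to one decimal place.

TBW = 0.5 · 59 = 29.5 L
Free water deficit = TBW · (Na/140 − 1)
= 29.5 · (169/140 − 1)
= 29.5 · 0.2071
= 6.11 L

6.1 L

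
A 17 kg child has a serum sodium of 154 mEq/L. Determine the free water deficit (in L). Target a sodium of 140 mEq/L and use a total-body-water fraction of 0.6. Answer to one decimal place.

1.0 L

TBW = 0.6 · 17 = 10.2 L
Free water deficit = TBW · (Na/140 − 1)
= 10.2 · (154/140 − 1)
= 10.2 · 0.1
= 1.02 L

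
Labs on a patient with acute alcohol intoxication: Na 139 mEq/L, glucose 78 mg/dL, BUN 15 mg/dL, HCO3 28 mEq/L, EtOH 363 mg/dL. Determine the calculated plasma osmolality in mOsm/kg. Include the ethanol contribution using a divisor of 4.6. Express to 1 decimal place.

Calculated osmolality = 2·Na + glucose/18 + BUN/2.8 + ethanol/4.6
= 2·139 + 78/18 + 15/2.8 + 363/4.6
= 278 + 4.33 + 5.36 + 78.91
= 366.6 mOsm/kg

366.6 mOsm/kg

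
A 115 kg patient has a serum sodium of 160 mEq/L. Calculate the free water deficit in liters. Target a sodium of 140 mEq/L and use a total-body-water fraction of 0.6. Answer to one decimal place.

9.9 L

TBW = 0.6 · 115 = 69 L
Free water deficit = TBW · (Na/140 − 1)
= 69 · (160/140 − 1)
= 69 · 0.1429
= 9.86 L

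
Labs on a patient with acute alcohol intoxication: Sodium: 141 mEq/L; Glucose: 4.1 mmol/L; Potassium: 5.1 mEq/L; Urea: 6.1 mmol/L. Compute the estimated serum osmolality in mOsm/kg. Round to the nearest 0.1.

Calculated osmolality = 2·Na + glucose + urea
= 2·141 + 4.1 + 6.1
= 282 + 4.10 + 6.10
= 292.2 mOsm/kg

292.2 mOsm/kg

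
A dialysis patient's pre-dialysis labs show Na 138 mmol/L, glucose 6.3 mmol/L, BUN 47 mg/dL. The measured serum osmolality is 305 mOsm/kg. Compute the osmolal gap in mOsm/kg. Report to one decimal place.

Calculated osmolality = 2·Na + glucose + BUN/2.8
= 2·138 + 6.3 + 47/2.8
= 276 + 6.30 + 16.79
= 299.09 mOsm/kg ≈ 299.1 mOsm/kg
Osmolar gap = measured − calculated = 305 − 299.1 = 5.9 mOsm/kg

5.9 mOsm/kg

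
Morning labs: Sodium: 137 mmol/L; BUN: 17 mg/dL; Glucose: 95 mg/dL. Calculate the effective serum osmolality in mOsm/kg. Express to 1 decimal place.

Effective osmolality excludes urea (freely permeant across cell membranes):
2·Na + glucose/18
= 2·137 + 95/18
= 274 + 5.28
= 279.28 mOsm/kg

279.3 mOsm/kg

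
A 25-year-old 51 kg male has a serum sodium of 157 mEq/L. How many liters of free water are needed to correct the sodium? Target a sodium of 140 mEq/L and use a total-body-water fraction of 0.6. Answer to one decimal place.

3.7 L

TBW = 0.6 · 51 = 30.6 L
Free water deficit = TBW · (Na/140 − 1)
= 30.6 · (157/140 − 1)
= 30.6 · 0.1214
= 3.71 L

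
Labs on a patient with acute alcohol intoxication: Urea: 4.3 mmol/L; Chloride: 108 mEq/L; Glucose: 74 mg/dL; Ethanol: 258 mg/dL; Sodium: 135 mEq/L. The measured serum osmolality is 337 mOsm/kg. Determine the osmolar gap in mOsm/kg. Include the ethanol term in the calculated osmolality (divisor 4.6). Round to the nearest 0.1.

2.5 mOsm/kg

Calculated osmolality = 2·Na + glucose/18 + urea + ethanol/4.6
= 2·135 + 74/18 + 4.3 + 258/4.6
= 270 + 4.11 + 4.30 + 56.09
= 334.5 mOsm/kg ≈ 334.5 mOsm/kg
Osmolar gap = measured − calculated = 337 − 334.5 = 2.5 mOsm/kg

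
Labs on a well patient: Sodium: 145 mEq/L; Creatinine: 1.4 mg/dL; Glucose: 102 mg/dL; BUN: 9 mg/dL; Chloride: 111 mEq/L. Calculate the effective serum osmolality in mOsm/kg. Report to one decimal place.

Effective osmolality excludes urea (freely permeant across cell membranes):
2·Na + glucose/18
= 2·145 + 102/18
= 290 + 5.67
= 295.67 mOsm/kg

295.7 mOsm/kg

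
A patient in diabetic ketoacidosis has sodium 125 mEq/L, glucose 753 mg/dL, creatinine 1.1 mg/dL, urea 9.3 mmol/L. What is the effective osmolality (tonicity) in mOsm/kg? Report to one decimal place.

291.8 mOsm/kg

Effective osmolality excludes urea (freely permeant across cell membranes):
2·Na + glucose/18
= 2·125 + 753/18
= 250 + 41.83
= 291.83 mOsm/kg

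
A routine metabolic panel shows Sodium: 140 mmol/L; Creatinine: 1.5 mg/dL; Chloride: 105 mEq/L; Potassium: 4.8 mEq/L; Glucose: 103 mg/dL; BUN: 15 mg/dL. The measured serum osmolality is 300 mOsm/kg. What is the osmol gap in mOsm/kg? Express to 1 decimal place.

8.9 mOsm/kg

Calculated osmolality = 2·Na + glucose/18 + BUN/2.8
= 2·140 + 103/18 + 15/2.8
= 280 + 5.72 + 5.36
= 291.08 mOsm/kg ≈ 291.1 mOsm/kg
Osmolar gap = measured − calculated = 300 − 291.1 = 8.9 mOsm/kg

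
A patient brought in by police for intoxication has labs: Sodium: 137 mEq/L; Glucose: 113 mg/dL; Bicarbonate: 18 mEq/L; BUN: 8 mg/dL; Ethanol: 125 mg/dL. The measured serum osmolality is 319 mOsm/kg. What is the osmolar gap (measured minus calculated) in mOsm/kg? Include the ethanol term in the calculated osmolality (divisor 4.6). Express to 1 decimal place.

8.7 mOsm/kg

Calculated osmolality = 2·Na + glucose/18 + BUN/2.8 + ethanol/4.6
= 2·137 + 113/18 + 8/2.8 + 125/4.6
= 274 + 6.28 + 2.86 + 27.17
= 310.31 mOsm/kg ≈ 310.3 mOsm/kg
Osmolar gap = measured − calculated = 319 − 310.3 = 8.7 mOsm/kg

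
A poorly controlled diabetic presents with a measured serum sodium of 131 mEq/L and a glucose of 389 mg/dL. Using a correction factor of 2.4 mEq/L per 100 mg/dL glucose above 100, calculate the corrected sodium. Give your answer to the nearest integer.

Corrected Na = measured Na + 2.4 · (glucose − 100)/100
= 131 + 2.4 · (389 − 100)/100
= 131 + 6.9
= 137.9 mEq/L

138 mEq/L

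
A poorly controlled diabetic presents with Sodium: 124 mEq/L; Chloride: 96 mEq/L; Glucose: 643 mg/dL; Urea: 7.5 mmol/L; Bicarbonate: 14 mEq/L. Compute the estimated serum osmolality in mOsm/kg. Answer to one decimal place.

291.2 mOsm/kg

Calculated osmolality = 2·Na + glucose/18 + urea
= 2·124 + 643/18 + 7.5
= 248 + 35.72 + 7.50
= 291.22 mOsm/kg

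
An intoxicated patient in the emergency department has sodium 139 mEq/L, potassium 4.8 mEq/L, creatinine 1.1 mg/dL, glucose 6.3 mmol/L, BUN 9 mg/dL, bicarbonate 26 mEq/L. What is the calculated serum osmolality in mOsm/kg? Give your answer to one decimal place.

287.5 mOsm/kg

Calculated osmolality = 2·Na + glucose + BUN/2.8
= 2·139 + 6.3 + 9/2.8
= 278 + 6.30 + 3.21
= 287.51 mOsm/kg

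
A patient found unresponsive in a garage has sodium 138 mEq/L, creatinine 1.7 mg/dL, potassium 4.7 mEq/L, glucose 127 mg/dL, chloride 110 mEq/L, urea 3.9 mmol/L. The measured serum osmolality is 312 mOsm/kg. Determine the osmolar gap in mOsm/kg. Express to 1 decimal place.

25.0 mOsm/kg

Calculated osmolality = 2·Na + glucose/18 + urea
= 2·138 + 127/18 + 3.9
= 276 + 7.06 + 3.90
= 286.96 mOsm/kg ≈ 287.0 mOsm/kg
Osmolar gap = measured − calculated = 312 − 287.0 = 25.0 mOsm/kg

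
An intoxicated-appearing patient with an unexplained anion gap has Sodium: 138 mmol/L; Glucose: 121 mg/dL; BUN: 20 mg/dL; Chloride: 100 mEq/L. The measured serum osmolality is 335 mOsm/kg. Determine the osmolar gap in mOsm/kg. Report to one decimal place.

45.1 mOsm/kg

Calculated osmolality = 2·Na + glucose/18 + BUN/2.8
= 2·138 + 121/18 + 20/2.8
= 276 + 6.72 + 7.14
= 289.86 mOsm/kg ≈ 289.9 mOsm/kg
Osmolar gap = measured − calculated = 335 − 289.9 = 45.1 mOsm/kg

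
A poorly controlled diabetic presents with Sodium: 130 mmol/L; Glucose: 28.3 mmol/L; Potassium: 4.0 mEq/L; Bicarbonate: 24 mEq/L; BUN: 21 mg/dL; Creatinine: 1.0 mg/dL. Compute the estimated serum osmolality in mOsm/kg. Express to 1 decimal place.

Calculated osmolality = 2·Na + glucose + BUN/2.8
= 2·130 + 28.3 + 21/2.8
= 260 + 28.30 + 7.50
= 295.8 mOsm/kg

295.8 mOsm/kg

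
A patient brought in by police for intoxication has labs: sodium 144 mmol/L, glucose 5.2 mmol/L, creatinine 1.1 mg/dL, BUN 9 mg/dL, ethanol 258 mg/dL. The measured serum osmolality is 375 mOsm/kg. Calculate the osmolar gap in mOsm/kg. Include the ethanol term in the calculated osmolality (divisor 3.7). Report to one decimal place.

Calculated osmolality = 2·Na + glucose + BUN/2.8 + ethanol/3.7
= 2·144 + 5.2 + 9/2.8 + 258/3.7
= 288 + 5.20 + 3.21 + 69.73
= 366.14 mOsm/kg ≈ 366.1 mOsm/kg
Osmolar gap = measured − calculated = 375 − 366.1 = 8.9 mOsm/kg

8.9 mOsm/kg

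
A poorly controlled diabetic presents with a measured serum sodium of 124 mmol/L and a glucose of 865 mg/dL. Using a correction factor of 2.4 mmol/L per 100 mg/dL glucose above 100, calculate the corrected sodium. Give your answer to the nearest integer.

Corrected Na = measured Na + 2.4 · (glucose − 100)/100
= 124 + 2.4 · (865 − 100)/100
= 124 + 18.4
= 142.4 mmol/L

142 mmol/L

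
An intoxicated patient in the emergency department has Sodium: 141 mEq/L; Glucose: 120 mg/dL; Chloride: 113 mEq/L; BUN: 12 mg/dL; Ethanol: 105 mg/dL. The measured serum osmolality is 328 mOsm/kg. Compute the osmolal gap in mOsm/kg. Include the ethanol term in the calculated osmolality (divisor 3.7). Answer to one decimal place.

6.7 mOsm/kg

Calculated osmolality = 2·Na + glucose/18 + BUN/2.8 + ethanol/3.7
= 2·141 + 120/18 + 12/2.8 + 105/3.7
= 282 + 6.67 + 4.29 + 28.38
= 321.34 mOsm/kg ≈ 321.3 mOsm/kg
Osmolar gap = measured − calculated = 328 − 321.3 = 6.7 mOsm/kg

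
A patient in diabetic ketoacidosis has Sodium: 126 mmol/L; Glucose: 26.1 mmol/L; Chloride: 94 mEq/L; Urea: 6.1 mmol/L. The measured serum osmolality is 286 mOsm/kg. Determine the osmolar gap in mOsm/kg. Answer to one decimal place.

1.8 mOsm/kg

Calculated osmolality = 2·Na + glucose + urea
= 2·126 + 26.1 + 6.1
= 252 + 26.10 + 6.10
= 284.2 mOsm/kg ≈ 284.2 mOsm/kg
Osmolar gap = measured − calculated = 286 − 284.2 = 1.8 mOsm/kg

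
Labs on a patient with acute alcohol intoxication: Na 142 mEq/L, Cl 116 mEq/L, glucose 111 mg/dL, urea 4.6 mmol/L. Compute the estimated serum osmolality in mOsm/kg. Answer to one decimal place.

Calculated osmolality = 2·Na + glucose/18 + urea
= 2·142 + 111/18 + 4.6
= 284 + 6.17 + 4.60
= 294.77 mOsm/kg

294.8 mOsm/kg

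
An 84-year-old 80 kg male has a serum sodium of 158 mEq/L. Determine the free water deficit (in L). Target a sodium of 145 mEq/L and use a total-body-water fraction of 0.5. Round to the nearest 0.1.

TBW = 0.5 · 80 = 40 L
Free water deficit = TBW · (Na/145 − 1)
= 40 · (158/145 − 1)
= 40 · 0.0897
= 3.59 L

3.6 L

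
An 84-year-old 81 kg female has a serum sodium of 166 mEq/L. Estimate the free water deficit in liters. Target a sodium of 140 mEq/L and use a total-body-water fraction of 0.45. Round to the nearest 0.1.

6.8 L

TBW = 0.45 · 81 = 36.45 L
Free water deficit = TBW · (Na/140 − 1)
= 36.45 · (166/140 − 1)
= 36.45 · 0.1857
= 6.77 L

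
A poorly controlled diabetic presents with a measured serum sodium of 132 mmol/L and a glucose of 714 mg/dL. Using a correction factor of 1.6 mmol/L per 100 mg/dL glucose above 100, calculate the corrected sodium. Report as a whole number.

Corrected Na = measured Na + 1.6 · (glucose − 100)/100
= 132 + 1.6 · (714 − 100)/100
= 132 + 9.8
= 141.8 mmol/L

142 mmol/L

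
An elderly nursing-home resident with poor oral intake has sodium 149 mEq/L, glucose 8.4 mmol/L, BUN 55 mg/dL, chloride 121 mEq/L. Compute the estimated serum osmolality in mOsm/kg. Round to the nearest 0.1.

Calculated osmolality = 2·Na + glucose + BUN/2.8
= 2·149 + 8.4 + 55/2.8
= 298 + 8.40 + 19.64
= 326.04 mOsm/kg

326.0 mOsm/kg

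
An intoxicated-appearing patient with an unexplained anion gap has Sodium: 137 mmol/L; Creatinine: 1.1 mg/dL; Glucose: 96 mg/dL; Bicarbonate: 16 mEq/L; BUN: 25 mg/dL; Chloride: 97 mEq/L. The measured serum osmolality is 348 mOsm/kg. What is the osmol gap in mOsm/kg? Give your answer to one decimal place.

59.7 mOsm/kg

Calculated osmolality = 2·Na + glucose/18 + BUN/2.8
= 2·137 + 96/18 + 25/2.8
= 274 + 5.33 + 8.93
= 288.26 mOsm/kg ≈ 288.3 mOsm/kg
Osmolar gap = measured − calculated = 348 − 288.3 = 59.7 mOsm/kg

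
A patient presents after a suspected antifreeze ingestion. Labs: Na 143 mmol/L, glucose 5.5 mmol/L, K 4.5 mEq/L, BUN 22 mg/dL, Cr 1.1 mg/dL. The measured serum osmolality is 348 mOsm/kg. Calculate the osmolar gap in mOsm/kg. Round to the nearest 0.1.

48.6 mOsm/kg

Calculated osmolality = 2·Na + glucose + BUN/2.8
= 2·143 + 5.5 + 22/2.8
= 286 + 5.50 + 7.86
= 299.36 mOsm/kg ≈ 299.4 mOsm/kg
Osmolar gap = measured − calculated = 348 − 299.4 = 48.6 mOsm/kg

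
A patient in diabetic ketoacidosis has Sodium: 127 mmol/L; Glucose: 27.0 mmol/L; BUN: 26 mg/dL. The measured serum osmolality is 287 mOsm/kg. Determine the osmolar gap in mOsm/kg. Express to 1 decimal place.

-3.3 mOsm/kg

Calculated osmolality = 2·Na + glucose + BUN/2.8
= 2·127 + 27 + 26/2.8
= 254 + 27 + 9.29
= 290.29 mOsm/kg ≈ 290.3 mOsm/kg
Osmolar gap = measured − calculated = 287 − 290.3 = -3.3 mOsm/kg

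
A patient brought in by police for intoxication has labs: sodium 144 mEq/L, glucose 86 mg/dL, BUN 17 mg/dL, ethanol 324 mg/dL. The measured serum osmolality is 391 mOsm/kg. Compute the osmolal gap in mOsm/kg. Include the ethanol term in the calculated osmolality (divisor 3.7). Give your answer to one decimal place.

4.6 mOsm/kg

Calculated osmolality = 2·Na + glucose/18 + BUN/2.8 + ethanol/3.7
= 2·144 + 86/18 + 17/2.8 + 324/3.7
= 288 + 4.78 + 6.07 + 87.57
= 386.42 mOsm/kg ≈ 386.4 mOsm/kg
Osmolar gap = measured − calculated = 391 − 386.4 = 4.6 mOsm/kg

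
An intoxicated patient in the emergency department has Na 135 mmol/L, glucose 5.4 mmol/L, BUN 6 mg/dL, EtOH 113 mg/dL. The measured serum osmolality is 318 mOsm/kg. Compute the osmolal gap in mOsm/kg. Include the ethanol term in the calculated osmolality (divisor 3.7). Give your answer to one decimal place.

9.9 mOsm/kg

Calculated osmolality = 2·Na + glucose + BUN/2.8 + ethanol/3.7
= 2·135 + 5.4 + 6/2.8 + 113/3.7
= 270 + 5.40 + 2.14 + 30.54
= 308.08 mOsm/kg ≈ 308.1 mOsm/kg
Osmolar gap = measured − calculated = 318 − 308.1 = 9.9 mOsm/kg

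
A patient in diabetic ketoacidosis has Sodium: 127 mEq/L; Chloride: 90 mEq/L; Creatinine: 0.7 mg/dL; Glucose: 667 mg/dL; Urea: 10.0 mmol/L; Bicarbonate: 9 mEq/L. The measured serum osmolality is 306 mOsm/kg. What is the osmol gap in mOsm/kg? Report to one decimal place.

4.9 mOsm/kg

Calculated osmolality = 2·Na + glucose/18 + urea
= 2·127 + 667/18 + 10
= 254 + 37.06 + 10
= 301.06 mOsm/kg ≈ 301.1 mOsm/kg
Osmolar gap = measured − calculated = 306 − 301.1 = 4.9 mOsm/kg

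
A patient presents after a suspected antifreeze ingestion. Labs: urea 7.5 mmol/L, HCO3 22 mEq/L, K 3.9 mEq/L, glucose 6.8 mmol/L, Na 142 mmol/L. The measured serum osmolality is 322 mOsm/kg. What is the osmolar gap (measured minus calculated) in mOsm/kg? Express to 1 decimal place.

23.7 mOsm/kg

Calculated osmolality = 2·Na + glucose + urea
= 2·142 + 6.8 + 7.5
= 284 + 6.80 + 7.50
= 298.3 mOsm/kg ≈ 298.3 mOsm/kg
Osmolar gap = measured − calculated = 322 − 298.3 = 23.7 mOsm/kg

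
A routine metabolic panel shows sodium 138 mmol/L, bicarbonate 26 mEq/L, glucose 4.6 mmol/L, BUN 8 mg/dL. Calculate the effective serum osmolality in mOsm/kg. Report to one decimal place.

280.6 mOsm/kg

Effective osmolality excludes urea (freely permeant across cell membranes):
2·Na + glucose
= 2·138 + 4.6
= 276 + 4.6
= 280.6 mOsm/kg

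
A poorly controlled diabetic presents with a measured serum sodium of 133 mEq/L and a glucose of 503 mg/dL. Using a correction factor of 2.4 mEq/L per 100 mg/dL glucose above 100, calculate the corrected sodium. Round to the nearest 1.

143 mEq/L

Corrected Na = measured Na + 2.4 · (glucose − 100)/100
= 133 + 2.4 · (503 − 100)/100
= 133 + 9.7
= 142.7 mEq/L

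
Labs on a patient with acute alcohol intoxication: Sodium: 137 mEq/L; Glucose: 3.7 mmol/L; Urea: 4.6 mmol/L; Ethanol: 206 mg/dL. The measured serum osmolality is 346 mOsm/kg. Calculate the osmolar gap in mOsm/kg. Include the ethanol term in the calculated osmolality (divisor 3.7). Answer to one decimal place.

Calculated osmolality = 2·Na + glucose + urea + ethanol/3.7
= 2·137 + 3.7 + 4.6 + 206/3.7
= 274 + 3.70 + 4.60 + 55.68
= 337.98 mOsm/kg ≈ 338.0 mOsm/kg
Osmolar gap = measured − calculated = 346 − 338.0 = 8.0 mOsm/kg

8.0 mOsm/kg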